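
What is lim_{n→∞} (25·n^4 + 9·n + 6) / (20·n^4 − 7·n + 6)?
lim = 25/20 = 5/4

For large n the leading n^4 terms dominate both numerator and denominator. Dividing top and bottom by n^4, every other term tends to 0, leaving 25/20 = 5/4.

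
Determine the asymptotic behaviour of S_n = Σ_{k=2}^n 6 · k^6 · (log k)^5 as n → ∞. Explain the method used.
S_n ~ 6 · n^7 · (log n)^5 / 7

By integral comparison, S_n = ∫_1^n 6 · x^6 · (log x)^5 dx + O(n^6 · (log n)^5). For the integral, the leading term of ∫_1^n x^6 (log x)^5 dx is n^7/7 · (log n)^5 (by repeated integration by parts; each step lowers the log-exponent and produces a relatively O(1/log n) correction). Hence S_n ~ 6 · n^7 · (log n)^5 / 7.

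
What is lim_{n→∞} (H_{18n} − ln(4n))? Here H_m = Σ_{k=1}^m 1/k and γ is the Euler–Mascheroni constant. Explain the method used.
lim = ln(9/2) + γ

By Euler-Maclaurin, H_m = ln m + γ + O(1/m). So
  H_{18n} − ln(4n) = ln(18n) + γ − ln(4n) + O(1/n)
                       = ln(18/4) + γ + O(1/n).
Hence the limit is ln(18/4) + γ (= ln(9/2)).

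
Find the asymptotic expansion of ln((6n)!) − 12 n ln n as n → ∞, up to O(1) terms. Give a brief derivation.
ln((6n)!) − 12 n ln n = −6 n ln n + 6(ln 6 − 1) n + (1/2) ln(2π·6n) + O(1/n)

Stirling: ln((6n)!) = 6n ln(6n) − 6n + (1/2) ln(2π·6n) + O(1/n).
Expand 6n ln(6n) = 6n (ln n + ln 6) = 6n ln n + 6n ln 6.
Subtract 12n ln n: leading term is (6 − 12) n ln n = −6 n ln n. The next term is 6n ln 6 − 6n = 6(ln 6 − 1) n. Then the (1/2) ln(2π·6n) correction.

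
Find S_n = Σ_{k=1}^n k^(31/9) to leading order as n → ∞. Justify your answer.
S_n ~ (9/40) · n^(40/9)

Integral comparison: Σ_{k=1}^n k^(31/9) = ∫_0^n x^(31/9) dx + O(n^(31/9)). The integral is n^(1 + 31/9) / (1 + 31/9) = n^((31+9)/9) / ((31+9)/9) = (9/40) · n^(40/9).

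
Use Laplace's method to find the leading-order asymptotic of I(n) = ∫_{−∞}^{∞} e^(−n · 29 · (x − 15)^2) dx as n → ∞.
I(n) = sqrt(π/(29n))

Here φ(x) = 29 · (x − 15)^2 has its unique minimum at x* = 15 with φ(x*) = 0 and φ''(x*) = 58. Laplace's method gives
  I(n) ~ e^(−n φ(x*)) · sqrt(2π / (n · φ''(x*))) = sqrt(2π / (58n)) = sqrt(π/(29n)).
This is exact: substituting u = (x − 15)·sqrt(29n) gives I(n) = (1/sqrt(29n)) ∫_{−∞}^{∞} e^(−u^2) du = sqrt(π/(29n)).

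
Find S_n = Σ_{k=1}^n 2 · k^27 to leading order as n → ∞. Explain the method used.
S_n ~ n^28 / 14

By integral comparison (Euler-Maclaurin), Σ_{k=1}^n 2 · k^27 = 2 · ∫_0^n x^27 dx + O(n^27) = 2 · n^28/28 = n^28 / 14 + O(n^27). (Equivalently, Faulhaber's formula gives the same leading term.)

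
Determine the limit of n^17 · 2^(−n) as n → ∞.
lim = 0

Exponentials with base > 1 dominate every fixed polynomial: for any fixed c, n^c / 2^n → 0 as n → ∞ (e.g. by the ratio test, or by writing 2^n = e^(n ln 2) and noting e^(n ln 2) / n^c → ∞). Hence n^17 · 2^(−n) = n^17 / 2^n → 0.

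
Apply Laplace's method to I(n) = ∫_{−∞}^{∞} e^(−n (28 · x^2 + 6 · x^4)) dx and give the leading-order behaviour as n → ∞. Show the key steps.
I(n) ~ sqrt(π/(28n))

φ(x) = 28 · x^2 + 6 · x^4 has its unique global minimum at x* = 0 (since φ'(x) = 56x + 24x^3 = 0 only at x = 0 for real x with both coefficients positive, and φ → ∞ as |x| → ∞). At x* = 0, φ(0) = 0 and φ''(0) = 56. Laplace's method then gives
  I(n) ~ sqrt(2π / (n · φ''(0))) · e^(−n φ(0)) = sqrt(2π / (56n)) = sqrt(π/(28n)).
The 6 · x^4 term contributes only at subleading order (an O(1/n) relative correction).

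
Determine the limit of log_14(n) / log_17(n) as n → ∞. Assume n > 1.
lim = ln(17) / ln(14) = log_14(17)

Change of base: log_14(n) = ln n / ln 14 and log_17(n) = ln n / ln 17. The ratio is (ln n / ln 14) · (ln 17 / ln n) = ln 17 / ln 14, a constant independent of n. So the limit is ln 17 / ln 14 = log_14(17).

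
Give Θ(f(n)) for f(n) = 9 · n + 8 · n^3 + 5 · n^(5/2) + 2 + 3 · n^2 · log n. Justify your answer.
f(n) ∈ Θ(n^3)

Compare the terms by growth order. For large n, n^a · (log n)^b dominates n^a' · (log n)^b' iff a > a', or (a = a' and b > b'). Ranking the 5 terms shows the dominant one is 8 · n^3. Hence f(n) ∈ Θ(n^3).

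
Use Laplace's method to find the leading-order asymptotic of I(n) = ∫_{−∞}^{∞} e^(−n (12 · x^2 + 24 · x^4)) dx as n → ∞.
I(n) ~ sqrt(π/(12n))

φ(x) = 12 · x^2 + 24 · x^4 has its unique global minimum at x* = 0 (since φ'(x) = 24x + 96x^3 = 0 only at x = 0 for real x with both coefficients positive, and φ → ∞ as |x| → ∞). At x* = 0, φ(0) = 0 and φ''(0) = 24. Laplace's method then gives
  I(n) ~ sqrt(2π / (n · φ''(0))) · e^(−n φ(0)) = sqrt(2π / (24n)) = sqrt(π/(12n)).
The 24 · x^4 term contributes only at subleading order (an O(1/n) relative correction).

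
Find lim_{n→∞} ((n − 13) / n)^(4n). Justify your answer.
lim = e^(−52)

Rewrite as (1 − 13/n)^(4n). By the standard limit (1 + x/n)^n → e^x, we have (1 − 13/n)^n → e^(−13), and raising to the 4th power gives e^(−52).
More precisely, ln[(1 − 13/n)^(4n)] = 4n · ln(1 − 13/n) = 4n · (-13/n + O(1/n^2)) = -52 + O(1/n) → -52.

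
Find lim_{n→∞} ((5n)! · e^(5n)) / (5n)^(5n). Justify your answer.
lim = ∞

Stirling: (5n)! ~ sqrt(2π·5n) · (5n/e)^(5n). Hence
  (5n)! · e^(5n) / (5n)^(5n) ~ sqrt(2π·5n) = sqrt(2π·5) · sqrt(n) → ∞.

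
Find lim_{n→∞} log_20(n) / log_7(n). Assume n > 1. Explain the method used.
lim = ln(7) / ln(20) = log_20(7)

Change of base: log_20(n) = ln n / ln 20 and log_7(n) = ln n / ln 7. The ratio is (ln n / ln 20) · (ln 7 / ln n) = ln 7 / ln 20, a constant independent of n. So the limit is ln 7 / ln 20 = log_20(7).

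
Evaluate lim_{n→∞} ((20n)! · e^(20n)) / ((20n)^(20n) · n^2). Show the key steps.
lim = 0

Stirling: (20n)! ~ sqrt(2π·20n) · (20n/e)^(20n). Hence
  (20n)! · e^(20n) / (20n)^(20n) ~ sqrt(2π·20n).
Dividing by n^2: sqrt(2π·20n) / n^2 = sqrt(2π·20) · n^((1−4)/2), so the expression behaves like sqrt(2π·20) · n^((1−4)/2) → 0.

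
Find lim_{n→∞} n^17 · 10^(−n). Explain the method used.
lim = 0

Exponentials with base > 1 dominate every fixed polynomial: for any fixed c, n^c / 10^n → 0 as n → ∞ (e.g. by the ratio test, or by writing 10^n = e^(n ln 10) and noting e^(n ln 10) / n^c → ∞). Hence n^17 · 10^(−n) = n^17 / 10^n → 0.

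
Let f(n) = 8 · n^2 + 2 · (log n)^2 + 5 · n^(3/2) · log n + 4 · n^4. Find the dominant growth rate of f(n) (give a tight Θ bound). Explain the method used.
f(n) ∈ Θ(n^4)

Compare the terms by growth order. For large n, n^a · (log n)^b dominates n^a' · (log n)^b' iff a > a', or (a = a' and b > b'). Ranking the 4 terms shows the dominant one is 4 · n^4. Hence f(n) ∈ Θ(n^4).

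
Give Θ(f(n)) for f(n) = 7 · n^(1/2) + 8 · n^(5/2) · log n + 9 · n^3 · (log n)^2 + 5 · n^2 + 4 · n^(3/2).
f(n) ∈ Θ(n^3 · (log n)^2)

Compare the terms by growth order. For large n, n^a · (log n)^b dominates n^a' · (log n)^b' iff a > a', or (a = a' and b > b'). Ranking the 5 terms shows the dominant one is 9 · n^3 · (log n)^2. Hence f(n) ∈ Θ(n^3 · (log n)^2).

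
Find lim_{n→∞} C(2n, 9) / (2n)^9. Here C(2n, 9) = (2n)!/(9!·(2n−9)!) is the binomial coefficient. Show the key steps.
lim = 1/9! = 1/362880

With N = 2n → ∞: C(N, 9) / N^9 = [N(N−1)…(N−8)] / (9! · N^9) = (1/9!) · 1 · (1 − 1/(2n)) · … · (1 − 8/(2n)). Each factor → 1 as N → ∞, so the limit is 1/9! = 1/362880.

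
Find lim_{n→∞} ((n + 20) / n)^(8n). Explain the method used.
lim = e^160

Rewrite as (1 + 20/n)^(8n). By the standard limit (1 + x/n)^n → e^x, we have (1 + 20/n)^n → e^20, and raising to the 8th power gives e^160.
More precisely, ln[(1 + 20/n)^(8n)] = 8n · ln(1 + 20/n) = 8n · (20/n + O(1/n^2)) = 160 + O(1/n) → 160.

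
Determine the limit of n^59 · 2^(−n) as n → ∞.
lim = 0

Exponentials with base > 1 dominate every fixed polynomial: for any fixed c, n^c / 2^n → 0 as n → ∞ (e.g. by the ratio test, or by writing 2^n = e^(n ln 2) and noting e^(n ln 2) / n^c → ∞). Hence n^59 · 2^(−n) = n^59 / 2^n → 0.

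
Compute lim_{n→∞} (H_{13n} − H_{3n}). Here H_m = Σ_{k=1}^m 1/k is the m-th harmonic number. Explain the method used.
lim = ln(13/3)

Euler-Maclaurin gives H_m = ln m + γ + 1/(2m) + O(1/m^2). The γ and O(1/m) terms cancel in the difference:
  H_{13n} − H_{3n} = ln(13n) − ln(3n) + O(1/n) = ln(13/3) + O(1/n).
Hence the limit is ln(13/3).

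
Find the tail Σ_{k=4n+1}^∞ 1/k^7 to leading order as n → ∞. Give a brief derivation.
Σ_{k>4n} 1/k^7 ~ 1/(6 · (4n)^6)

Compare to the integral: ∫_{4n}^∞ x^(−7) dx = [−x^(−6)/6]_{4n}^∞ = 1/((7−1)·(4n)^6). Euler-Maclaurin then gives
  Σ_{k>4n} 1/k^7 = ∫_{4n}^∞ dx/x^7 − 1/(2·(4n)^7) + O(1/(4n)^8).
(Equivalently this is ζ(7) − Σ_{k≤4n} 1/k^7.)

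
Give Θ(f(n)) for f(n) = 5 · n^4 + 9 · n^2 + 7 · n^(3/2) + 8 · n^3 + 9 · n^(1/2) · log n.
f(n) ∈ Θ(n^4)

Compare the terms by growth order. For large n, n^a · (log n)^b dominates n^a' · (log n)^b' iff a > a', or (a = a' and b > b'). Ranking the 5 terms shows the dominant one is 5 · n^4. Hence f(n) ∈ Θ(n^4).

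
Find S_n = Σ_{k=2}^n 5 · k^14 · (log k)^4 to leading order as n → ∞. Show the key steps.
S_n ~ n^15 · (log n)^4 / 3

By integral comparison, S_n = ∫_1^n 5 · x^14 · (log x)^4 dx + O(n^14 · (log n)^4). For the integral, the leading term of ∫_1^n x^14 (log x)^4 dx is n^15/15 · (log n)^4 (by repeated integration by parts; each step lowers the log-exponent and produces a relatively O(1/log n) correction). Hence S_n ~ n^15 · (log n)^4 / 3.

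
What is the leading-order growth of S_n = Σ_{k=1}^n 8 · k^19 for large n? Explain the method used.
S_n ~ 2 · n^20 / 5

By integral comparison (Euler-Maclaurin), Σ_{k=1}^n 8 · k^19 = 8 · ∫_0^n x^19 dx + O(n^19) = 8 · n^20/20 = 2 · n^20 / 5 + O(n^19). (Equivalently, Faulhaber's formula gives the same leading term.)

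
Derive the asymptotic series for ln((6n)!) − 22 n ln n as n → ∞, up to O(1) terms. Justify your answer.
ln((6n)!) − 22 n ln n = −16 n ln n + 6(ln 6 − 1) n + (1/2) ln(2π·6n) + O(1/n)

Stirling: ln((6n)!) = 6n ln(6n) − 6n + (1/2) ln(2π·6n) + O(1/n).
Expand 6n ln(6n) = 6n (ln n + ln 6) = 6n ln n + 6n ln 6.
Subtract 22n ln n: leading term is (6 − 22) n ln n = −16 n ln n. The next term is 6n ln 6 − 6n = 6(ln 6 − 1) n. Then the (1/2) ln(2π·6n) correction.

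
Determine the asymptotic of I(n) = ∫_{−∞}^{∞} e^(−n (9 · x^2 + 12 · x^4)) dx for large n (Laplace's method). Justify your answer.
I(n) ~ sqrt(π/(9n))

φ(x) = 9 · x^2 + 12 · x^4 has its unique global minimum at x* = 0 (since φ'(x) = 18x + 48x^3 = 0 only at x = 0 for real x with both coefficients positive, and φ → ∞ as |x| → ∞). At x* = 0, φ(0) = 0 and φ''(0) = 18. Laplace's method then gives
  I(n) ~ sqrt(2π / (n · φ''(0))) · e^(−n φ(0)) = sqrt(2π / (18n)) = sqrt(π/(9n)).
The 12 · x^4 term contributes only at subleading order (an O(1/n) relative correction).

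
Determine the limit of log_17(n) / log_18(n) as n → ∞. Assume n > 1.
lim = ln(18) / ln(17) = log_17(18)

Change of base: log_17(n) = ln n / ln 17 and log_18(n) = ln n / ln 18. The ratio is (ln n / ln 17) · (ln 18 / ln n) = ln 18 / ln 17, a constant independent of n. So the limit is ln 18 / ln 17 = log_17(18).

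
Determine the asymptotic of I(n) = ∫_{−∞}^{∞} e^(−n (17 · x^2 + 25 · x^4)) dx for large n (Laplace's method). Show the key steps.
I(n) ~ sqrt(π/(17n))

φ(x) = 17 · x^2 + 25 · x^4 has its unique global minimum at x* = 0 (since φ'(x) = 34x + 100x^3 = 0 only at x = 0 for real x with both coefficients positive, and φ → ∞ as |x| → ∞). At x* = 0, φ(0) = 0 and φ''(0) = 34. Laplace's method then gives
  I(n) ~ sqrt(2π / (n · φ''(0))) · e^(−n φ(0)) = sqrt(2π / (34n)) = sqrt(π/(17n)).
The 25 · x^4 term contributes only at subleading order (an O(1/n) relative correction).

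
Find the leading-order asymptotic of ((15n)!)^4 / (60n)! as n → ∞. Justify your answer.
((15n)!)^4/(60n)! ~ ((2π·15n)^(3/2) / 2) · 4^(−4·15n)  →  0

Write N = 15n. Stirling: N! ~ sqrt(2π N)(N/e)^N and (4N)! ~ sqrt(2π·4N)·(4N/e)^(4N).
  (N!)^4/(4N)! ~ (2π N)^(4/2) (N/e)^(4N) / [sqrt(2π·4N) (4N/e)^(4N)]
     = (2π N)^(4/2) / sqrt(2π·4N) · (N/(4N))^(4N)
     = (2π N)^((4−1)/2) / 2 · 4^(−4N).
Since 4^4 > 1, the factor 4^(−4N) decays exponentially, so the ratio → 0. Substituting N = 15n gives the stated form.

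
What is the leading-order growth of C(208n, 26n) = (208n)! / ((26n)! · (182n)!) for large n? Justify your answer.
C(208n, 26n) ~ (16777216/823543)^(26n) · sqrt(4/(7π·26n))

Write N = 26n. Apply Stirling to each factorial:
  (8N)! ~ sqrt(2π·8N) · (8N/e)^(8N),
  N! ~ sqrt(2π N) · (N/e)^N,
  (7N)! ~ sqrt(2π·7N) · (7N/e)^(7N).
The exponential factors combine to (8N)^(8N) / (N^N · (7N)^(7N)) = 8^(8N)/7^(7N) = (8^8/7^7)^N = (16777216/823543)^N.
The square-root prefactors combine to sqrt(2π·8N) / (sqrt(2π N)·sqrt(2π·7N)) = sqrt(8 / (2π·7·N)) = sqrt(4/(7π·26n)).
Substituting N = 26n: C(208n, 26n) ~ (16777216/823543)^(26n) · sqrt(4/(7π·26n)).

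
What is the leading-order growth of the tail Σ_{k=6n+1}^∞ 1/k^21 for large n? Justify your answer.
Σ_{k>6n} 1/k^21 ~ 1/(20 · (6n)^20)

Compare to the integral: ∫_{6n}^∞ x^(−21) dx = [−x^(−20)/20]_{6n}^∞ = 1/((21−1)·(6n)^20). Euler-Maclaurin then gives
  Σ_{k>6n} 1/k^21 = ∫_{6n}^∞ dx/x^21 − 1/(2·(6n)^21) + O(1/(6n)^22).
(Equivalently this is ζ(21) − Σ_{k≤6n} 1/k^21.)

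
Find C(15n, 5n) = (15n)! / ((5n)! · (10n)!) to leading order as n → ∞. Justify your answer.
C(15n, 5n) ~ (27/4)^(5n) · sqrt(3/(4π·5n))

Write N = 5n. Apply Stirling to each factorial:
  (3N)! ~ sqrt(2π·3N) · (3N/e)^(3N),
  N! ~ sqrt(2π N) · (N/e)^N,
  (2N)! ~ sqrt(2π·2N) · (2N/e)^(2N).
The exponential factors combine to (3N)^(3N) / (N^N · (2N)^(2N)) = 3^(3N)/2^(2N) = (3^3/2^2)^N = (27/4)^N.
The square-root prefactors combine to sqrt(2π·3N) / (sqrt(2π N)·sqrt(2π·2N)) = sqrt(3 / (2π·2·N)) = sqrt(3/(4π·5n)).
Substituting N = 5n: C(15n, 5n) ~ (27/4)^(5n) · sqrt(3/(4π·5n)).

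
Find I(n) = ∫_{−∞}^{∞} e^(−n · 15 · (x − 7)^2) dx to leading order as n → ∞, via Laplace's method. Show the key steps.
I(n) = sqrt(π/(15n))

Here φ(x) = 15 · (x − 7)^2 has its unique minimum at x* = 7 with φ(x*) = 0 and φ''(x*) = 30. Laplace's method gives
  I(n) ~ e^(−n φ(x*)) · sqrt(2π / (n · φ''(x*))) = sqrt(2π / (30n)) = sqrt(π/(15n)).
This is exact: substituting u = (x − 7)·sqrt(15n) gives I(n) = (1/sqrt(15n)) ∫_{−∞}^{∞} e^(−u^2) du = sqrt(π/(15n)).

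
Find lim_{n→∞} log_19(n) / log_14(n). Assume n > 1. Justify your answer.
lim = ln(14) / ln(19) = log_19(14)

Change of base: log_19(n) = ln n / ln 19 and log_14(n) = ln n / ln 14. The ratio is (ln n / ln 19) · (ln 14 / ln n) = ln 14 / ln 19, a constant independent of n. So the limit is ln 14 / ln 19 = log_19(14).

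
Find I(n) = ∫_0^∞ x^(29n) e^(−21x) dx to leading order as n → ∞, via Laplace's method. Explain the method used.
I(n) ~ (sqrt(2π·29n) / 21) · (29n/(21e))^(29n)

Write the integrand as exp(29n ln x − 21x) and set f(x) = 29n ln x − 21x. Then f'(x) = 29n/x − 21 = 0 at x* = 29n/21, and f''(x*) = −29n/x*^2 = −21^2/(29n). Laplace's method (interior maximum) gives
  I(n) ~ e^(f(x*)) · sqrt(2π / |f''(x*)|)
        = exp(29n ln(29n/21) − 29n) · sqrt(2π · 29n / 21^2)
        = (29n/21)^(29n) e^(−29n) · sqrt(2π·29n) / 21
        = (sqrt(2π·29n) / 21) · (29n/(21e))^(29n).
This matches Γ(29n+1)/21^(29n+1) with Stirling applied to Γ.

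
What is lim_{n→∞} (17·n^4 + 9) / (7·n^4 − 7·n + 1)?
lim = 17/7

For large n the leading n^4 terms dominate both numerator and denominator. Dividing top and bottom by n^4, every other term tends to 0, leaving 17/7.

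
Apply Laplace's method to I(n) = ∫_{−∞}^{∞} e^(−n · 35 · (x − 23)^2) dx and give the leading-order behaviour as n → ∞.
I(n) = sqrt(π/(35n))

Here φ(x) = 35 · (x − 23)^2 has its unique minimum at x* = 23 with φ(x*) = 0 and φ''(x*) = 70. Laplace's method gives
  I(n) ~ e^(−n φ(x*)) · sqrt(2π / (n · φ''(x*))) = sqrt(2π / (70n)) = sqrt(π/(35n)).
This is exact: substituting u = (x − 23)·sqrt(35n) gives I(n) = (1/sqrt(35n)) ∫_{−∞}^{∞} e^(−u^2) du = sqrt(π/(35n)).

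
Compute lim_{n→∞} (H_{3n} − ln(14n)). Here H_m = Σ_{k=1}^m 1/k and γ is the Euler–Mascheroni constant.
lim = ln(3/14) + γ

By Euler-Maclaurin, H_m = ln m + γ + O(1/m). So
  H_{3n} − ln(14n) = ln(3n) + γ − ln(14n) + O(1/n)
                       = ln(3/14) + γ + O(1/n).
Hence the limit is ln(3/14) + γ.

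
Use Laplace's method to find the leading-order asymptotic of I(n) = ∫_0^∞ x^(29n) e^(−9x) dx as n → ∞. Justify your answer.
I(n) ~ (sqrt(2π·29n) / 9) · (29n/(9e))^(29n)

Write the integrand as exp(29n ln x − 9x) and set f(x) = 29n ln x − 9x. Then f'(x) = 29n/x − 9 = 0 at x* = 29n/9, and f''(x*) = −29n/x*^2 = −9^2/(29n). Laplace's method (interior maximum) gives
  I(n) ~ e^(f(x*)) · sqrt(2π / |f''(x*)|)
        = exp(29n ln(29n/9) − 29n) · sqrt(2π · 29n / 9^2)
        = (29n/9)^(29n) e^(−29n) · sqrt(2π·29n) / 9
        = (sqrt(2π·29n) / 9) · (29n/(9e))^(29n).
This matches Γ(29n+1)/9^(29n+1) with Stirling applied to Γ.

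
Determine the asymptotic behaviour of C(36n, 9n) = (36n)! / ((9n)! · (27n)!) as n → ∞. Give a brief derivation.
C(36n, 9n) ~ (256/27)^(9n) · sqrt(2/(3π·9n))

Write N = 9n. Apply Stirling to each factorial:
  (4N)! ~ sqrt(2π·4N) · (4N/e)^(4N),
  N! ~ sqrt(2π N) · (N/e)^N,
  (3N)! ~ sqrt(2π·3N) · (3N/e)^(3N).
The exponential factors combine to (4N)^(4N) / (N^N · (3N)^(3N)) = 4^(4N)/3^(3N) = (4^4/3^3)^N = (256/27)^N.
The square-root prefactors combine to sqrt(2π·4N) / (sqrt(2π N)·sqrt(2π·3N)) = sqrt(4 / (2π·3·N)) = sqrt(2/(3π·9n)).
Substituting N = 9n: C(36n, 9n) ~ (256/27)^(9n) · sqrt(2/(3π·9n)).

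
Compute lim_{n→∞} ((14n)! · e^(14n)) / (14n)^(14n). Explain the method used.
lim = ∞

Stirling: (14n)! ~ sqrt(2π·14n) · (14n/e)^(14n). Hence
  (14n)! · e^(14n) / (14n)^(14n) ~ sqrt(2π·14n) = sqrt(2π·14) · sqrt(n) → ∞.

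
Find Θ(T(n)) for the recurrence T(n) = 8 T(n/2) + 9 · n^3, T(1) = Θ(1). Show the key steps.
T(n) = Θ(n^3 log n)

log_2 8 = 3, and f(n) = 9 · n^3 = Θ(n^(log_2 8)). This is Case 2 of the master theorem: T(n) = Θ(f(n) · log n) = Θ(n^3 log n).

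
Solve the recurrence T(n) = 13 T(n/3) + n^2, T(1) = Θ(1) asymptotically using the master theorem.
T(n) = Θ(n^(log_3 13))

Master theorem: compare f(n) = n^2 to n^(log_3 13) where log_3 13 ≈ 2.335. Since 2 < log_3 13, we have f(n) = O(n^(log_3 13 − ε)) for some ε > 0 — Case 1. Hence T(n) = Θ(n^(log_3 13)).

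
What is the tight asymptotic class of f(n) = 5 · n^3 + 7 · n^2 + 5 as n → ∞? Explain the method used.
f(n) ∈ Θ(n^3)

Compare the terms by growth order. For large n, n^a · (log n)^b dominates n^a' · (log n)^b' iff a > a', or (a = a' and b > b'). Ranking the 3 terms shows the dominant one is 5 · n^3. Hence f(n) ∈ Θ(n^3).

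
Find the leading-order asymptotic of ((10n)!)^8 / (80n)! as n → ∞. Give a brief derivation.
((10n)!)^8/(80n)! ~ ((2π·10n)^(7/2) / sqrt(8)) · 8^(−8·10n)  →  0

Write N = 10n. Stirling: N! ~ sqrt(2π N)(N/e)^N and (8N)! ~ sqrt(2π·8N)·(8N/e)^(8N).
  (N!)^8/(8N)! ~ (2π N)^(8/2) (N/e)^(8N) / [sqrt(2π·8N) (8N/e)^(8N)]
     = (2π N)^(8/2) / sqrt(2π·8N) · (N/(8N))^(8N)
     = (2π N)^((8−1)/2) / sqrt(8) · 8^(−8N).
Since 8^8 > 1, the factor 8^(−8N) decays exponentially, so the ratio → 0. Substituting N = 10n gives the stated form.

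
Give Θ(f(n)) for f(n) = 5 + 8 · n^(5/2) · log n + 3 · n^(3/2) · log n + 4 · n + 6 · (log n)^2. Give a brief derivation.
f(n) ∈ Θ(n^(5/2) · log n)

Compare the terms by growth order. For large n, n^a · (log n)^b dominates n^a' · (log n)^b' iff a > a', or (a = a' and b > b'). Ranking the 5 terms shows the dominant one is 8 · n^(5/2) · log n. Hence f(n) ∈ Θ(n^(5/2) · log n).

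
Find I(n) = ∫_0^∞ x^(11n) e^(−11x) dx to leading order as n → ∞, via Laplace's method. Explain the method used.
I(n) ~ (sqrt(2π·11n) / 11) · (11n/(11e))^(11n)

Write the integrand as exp(11n ln x − 11x) and set f(x) = 11n ln x − 11x. Then f'(x) = 11n/x − 11 = 0 at x* = 11n/11, and f''(x*) = −11n/x*^2 = −11^2/(11n). Laplace's method (interior maximum) gives
  I(n) ~ e^(f(x*)) · sqrt(2π / |f''(x*)|)
        = exp(11n ln(11n/11) − 11n) · sqrt(2π · 11n / 11^2)
        = (11n/11)^(11n) e^(−11n) · sqrt(2π·11n) / 11
        = (sqrt(2π·11n) / 11) · (11n/(11e))^(11n).
This matches Γ(11n+1)/11^(11n+1) with Stirling applied to Γ.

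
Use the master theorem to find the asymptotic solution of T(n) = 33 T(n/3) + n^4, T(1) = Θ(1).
T(n) = Θ(n^4)

log_3 33 ≈ 3.183. f(n) = n^4 dominates n^(log_3 33) since 4 > 3.183, and the regularity condition a·f(n/b) = 33·(n/3)^4 = (33/81)·n^4 ≤ c·f(n) holds with c = 33/81 ≈ 0.407 < 1. So this is Case 3: T(n) = Θ(f(n)) = Θ(n^4).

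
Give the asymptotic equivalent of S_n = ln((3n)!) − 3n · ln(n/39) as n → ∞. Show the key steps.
S_n ~ 3n · (ln 117 − 1) + O(ln n)

Stirling: ln((3n)!) = 3n ln(3n) − 3n + O(ln n).
  S_n = 3n ln(3n) − 3n − 3n ln(n/39) + O(ln n)
      = 3n ln(3n) − 3n ln n + 3n ln 39 − 3n + O(ln n)
      = 3n ln 3 + 3n ln 39 − 3n + O(ln n)
      = 3n (ln 117 − 1) + O(ln n).
Numerically ln(117) − 1 ≈ 3.7622.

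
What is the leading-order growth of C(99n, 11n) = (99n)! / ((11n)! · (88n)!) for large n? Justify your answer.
C(99n, 11n) ~ (387420489/16777216)^(11n) · sqrt(9/(16π·11n))

Write N = 11n. Apply Stirling to each factorial:
  (9N)! ~ sqrt(2π·9N) · (9N/e)^(9N),
  N! ~ sqrt(2π N) · (N/e)^N,
  (8N)! ~ sqrt(2π·8N) · (8N/e)^(8N).
The exponential factors combine to (9N)^(9N) / (N^N · (8N)^(8N)) = 9^(9N)/8^(8N) = (9^9/8^8)^N = (387420489/16777216)^N.
The square-root prefactors combine to sqrt(2π·9N) / (sqrt(2π N)·sqrt(2π·8N)) = sqrt(9 / (2π·8·N)) = sqrt(9/(16π·11n)).
Substituting N = 11n: C(99n, 11n) ~ (387420489/16777216)^(11n) · sqrt(9/(16π·11n)).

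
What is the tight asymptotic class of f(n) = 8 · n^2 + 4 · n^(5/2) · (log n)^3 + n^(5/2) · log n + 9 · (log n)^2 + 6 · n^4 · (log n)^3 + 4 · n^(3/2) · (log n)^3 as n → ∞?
f(n) ∈ Θ(n^4 · (log n)^3)

Compare the terms by growth order. For large n, n^a · (log n)^b dominates n^a' · (log n)^b' iff a > a', or (a = a' and b > b'). Ranking the 6 terms shows the dominant one is 6 · n^4 · (log n)^3. Hence f(n) ∈ Θ(n^4 · (log n)^3).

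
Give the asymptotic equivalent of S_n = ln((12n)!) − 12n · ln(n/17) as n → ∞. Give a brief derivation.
S_n ~ 12n · (ln 204 − 1) + O(ln n)

Stirling: ln((12n)!) = 12n ln(12n) − 12n + O(ln n).
  S_n = 12n ln(12n) − 12n − 12n ln(n/17) + O(ln n)
      = 12n ln(12n) − 12n ln n + 12n ln 17 − 12n + O(ln n)
      = 12n ln 12 + 12n ln 17 − 12n + O(ln n)
      = 12n (ln 204 − 1) + O(ln n).
Numerically ln(204) − 1 ≈ 4.3181.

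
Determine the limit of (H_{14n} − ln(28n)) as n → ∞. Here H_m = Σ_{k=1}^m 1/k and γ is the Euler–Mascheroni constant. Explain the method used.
lim = −ln 2 + γ

By Euler-Maclaurin, H_m = ln m + γ + O(1/m). So
  H_{14n} − ln(28n) = ln(14n) + γ − ln(28n) + O(1/n)
                       = ln(14/28) + γ + O(1/n).
Hence the limit is ln(14/28) + γ (= −ln 2).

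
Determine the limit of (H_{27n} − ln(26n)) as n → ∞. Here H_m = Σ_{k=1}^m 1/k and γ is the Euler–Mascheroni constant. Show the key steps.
lim = ln(27/26) + γ

By Euler-Maclaurin, H_m = ln m + γ + O(1/m). So
  H_{27n} − ln(26n) = ln(27n) + γ − ln(26n) + O(1/n)
                       = ln(27/26) + γ + O(1/n).
Hence the limit is ln(27/26) + γ.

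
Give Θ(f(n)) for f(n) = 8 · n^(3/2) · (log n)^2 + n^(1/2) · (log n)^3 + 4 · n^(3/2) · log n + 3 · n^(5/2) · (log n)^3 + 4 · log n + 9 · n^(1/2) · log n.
f(n) ∈ Θ(n^(5/2) · (log n)^3)

Compare the terms by growth order. For large n, n^a · (log n)^b dominates n^a' · (log n)^b' iff a > a', or (a = a' and b > b'). Ranking the 6 terms shows the dominant one is 3 · n^(5/2) · (log n)^3. Hence f(n) ∈ Θ(n^(5/2) · (log n)^3).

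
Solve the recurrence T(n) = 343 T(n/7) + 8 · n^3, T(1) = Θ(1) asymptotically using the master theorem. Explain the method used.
T(n) = Θ(n^3 log n)

log_7 343 = 3, and f(n) = 8 · n^3 = Θ(n^(log_7 343)). This is Case 2 of the master theorem: T(n) = Θ(f(n) · log n) = Θ(n^3 log n).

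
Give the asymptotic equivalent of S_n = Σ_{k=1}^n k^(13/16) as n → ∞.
S_n ~ (16/29) · n^(29/16)

Integral comparison: Σ_{k=1}^n k^(13/16) = ∫_0^n x^(13/16) dx + O(n^(13/16)). The integral is n^(1 + 13/16) / (1 + 13/16) = n^((13+16)/16) / ((13+16)/16) = (16/29) · n^(29/16).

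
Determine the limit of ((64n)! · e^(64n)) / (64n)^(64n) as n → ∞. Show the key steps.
lim = ∞

Stirling: (64n)! ~ sqrt(2π·64n) · (64n/e)^(64n). Hence
  (64n)! · e^(64n) / (64n)^(64n) ~ sqrt(2π·64n) = sqrt(2π·64) · sqrt(n) → ∞.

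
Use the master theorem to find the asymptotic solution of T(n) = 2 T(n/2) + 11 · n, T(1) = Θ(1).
T(n) = Θ(n log n)

log_2 2 = 1, and f(n) = 11 · n = Θ(n^(log_2 2)). This is Case 2 of the master theorem: T(n) = Θ(f(n) · log n) = Θ(n log n).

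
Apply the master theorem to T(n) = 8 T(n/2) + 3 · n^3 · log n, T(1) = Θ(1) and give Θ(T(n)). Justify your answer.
T(n) = Θ(n^3 · (log n)^2)

Here log_2 8 = 3 and f(n) = 3 · n^3 · log n = Θ(n^(log_2 8) · (log n)^1). This is the extended Case 2 of the master theorem (f matches the critical exponent up to log factors), giving T(n) = Θ(n^(log_2 8) · (log n)^(1+1)) = Θ(n^3 · (log n)^2).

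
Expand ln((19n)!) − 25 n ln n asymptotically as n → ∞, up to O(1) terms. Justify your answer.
ln((19n)!) − 25 n ln n = −6 n ln n + 19(ln 19 − 1) n + (1/2) ln(2π·19n) + O(1/n)

Stirling: ln((19n)!) = 19n ln(19n) − 19n + (1/2) ln(2π·19n) + O(1/n).
Expand 19n ln(19n) = 19n (ln n + ln 19) = 19n ln n + 19n ln 19.
Subtract 25n ln n: leading term is (19 − 25) n ln n = −6 n ln n. The next term is 19n ln 19 − 19n = 19(ln 19 − 1) n. Then the (1/2) ln(2π·19n) correction.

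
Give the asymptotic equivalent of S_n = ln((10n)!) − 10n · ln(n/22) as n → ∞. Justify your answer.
S_n ~ 10n · (ln 220 − 1) + O(ln n)

Stirling: ln((10n)!) = 10n ln(10n) − 10n + O(ln n).
  S_n = 10n ln(10n) − 10n − 10n ln(n/22) + O(ln n)
      = 10n ln(10n) − 10n ln n + 10n ln 22 − 10n + O(ln n)
      = 10n ln 10 + 10n ln 22 − 10n + O(ln n)
      = 10n (ln 220 − 1) + O(ln n).
Numerically ln(220) − 1 ≈ 4.3936.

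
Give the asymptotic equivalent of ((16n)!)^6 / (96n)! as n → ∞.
((16n)!)^6/(96n)! ~ ((2π·16n)^(5/2) / sqrt(6)) · 6^(−6·16n)  →  0

Write N = 16n. Stirling: N! ~ sqrt(2π N)(N/e)^N and (6N)! ~ sqrt(2π·6N)·(6N/e)^(6N).
  (N!)^6/(6N)! ~ (2π N)^(6/2) (N/e)^(6N) / [sqrt(2π·6N) (6N/e)^(6N)]
     = (2π N)^(6/2) / sqrt(2π·6N) · (N/(6N))^(6N)
     = (2π N)^((6−1)/2) / sqrt(6) · 6^(−6N).
Since 6^6 > 1, the factor 6^(−6N) decays exponentially, so the ratio → 0. Substituting N = 16n gives the stated form.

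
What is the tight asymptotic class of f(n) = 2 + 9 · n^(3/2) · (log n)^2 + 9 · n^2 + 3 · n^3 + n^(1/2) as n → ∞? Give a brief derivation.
f(n) ∈ Θ(n^3)

Compare the terms by growth order. For large n, n^a · (log n)^b dominates n^a' · (log n)^b' iff a > a', or (a = a' and b > b'). Ranking the 5 terms shows the dominant one is 3 · n^3. Hence f(n) ∈ Θ(n^3).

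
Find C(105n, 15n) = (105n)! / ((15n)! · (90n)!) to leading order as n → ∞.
C(105n, 15n) ~ (823543/46656)^(15n) · sqrt(7/(12π·15n))

Write N = 15n. Apply Stirling to each factorial:
  (7N)! ~ sqrt(2π·7N) · (7N/e)^(7N),
  N! ~ sqrt(2π N) · (N/e)^N,
  (6N)! ~ sqrt(2π·6N) · (6N/e)^(6N).
The exponential factors combine to (7N)^(7N) / (N^N · (6N)^(6N)) = 7^(7N)/6^(6N) = (7^7/6^6)^N = (823543/46656)^N.
The square-root prefactors combine to sqrt(2π·7N) / (sqrt(2π N)·sqrt(2π·6N)) = sqrt(7 / (2π·6·N)) = sqrt(7/(12π·15n)).
Substituting N = 15n: C(105n, 15n) ~ (823543/46656)^(15n) · sqrt(7/(12π·15n)).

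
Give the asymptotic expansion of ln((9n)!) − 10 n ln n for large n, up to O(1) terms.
ln((9n)!) − 10 n ln n = −n ln n + 9(ln 9 − 1) n + (1/2) ln(2π·9n) + O(1/n)

Stirling: ln((9n)!) = 9n ln(9n) − 9n + (1/2) ln(2π·9n) + O(1/n).
Expand 9n ln(9n) = 9n (ln n + ln 9) = 9n ln n + 9n ln 9.
Subtract 10n ln n: leading term is (9 − 10) n ln n = −n ln n. The next term is 9n ln 9 − 9n = 9(ln 9 − 1) n. Then the (1/2) ln(2π·9n) correction.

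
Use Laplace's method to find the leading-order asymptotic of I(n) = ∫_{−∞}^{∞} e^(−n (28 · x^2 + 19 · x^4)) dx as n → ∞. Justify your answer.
I(n) ~ sqrt(π/(28n))

φ(x) = 28 · x^2 + 19 · x^4 has its unique global minimum at x* = 0 (since φ'(x) = 56x + 76x^3 = 0 only at x = 0 for real x with both coefficients positive, and φ → ∞ as |x| → ∞). At x* = 0, φ(0) = 0 and φ''(0) = 56. Laplace's method then gives
  I(n) ~ sqrt(2π / (n · φ''(0))) · e^(−n φ(0)) = sqrt(2π / (56n)) = sqrt(π/(28n)).
The 19 · x^4 term contributes only at subleading order (an O(1/n) relative correction).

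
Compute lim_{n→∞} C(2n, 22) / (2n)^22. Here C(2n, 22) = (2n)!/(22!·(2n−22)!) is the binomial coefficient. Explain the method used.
lim = 1/22! = 1/1124000727777607680000

With N = 2n → ∞: C(N, 22) / N^22 = [N(N−1)…(N−21)] / (22! · N^22) = (1/22!) · 1 · (1 − 1/(2n)) · … · (1 − 21/(2n)). Each factor → 1 as N → ∞, so the limit is 1/22! = 1/1124000727777607680000.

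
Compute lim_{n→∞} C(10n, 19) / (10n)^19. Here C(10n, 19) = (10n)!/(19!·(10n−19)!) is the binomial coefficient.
lim = 1/19! = 1/121645100408832000

With N = 10n → ∞: C(N, 19) / N^19 = [N(N−1)…(N−18)] / (19! · N^19) = (1/19!) · 1 · (1 − 1/(10n)) · … · (1 − 18/(10n)). Each factor → 1 as N → ∞, so the limit is 1/19! = 1/121645100408832000.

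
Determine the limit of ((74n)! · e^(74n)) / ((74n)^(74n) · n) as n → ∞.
lim = 0

Stirling: (74n)! ~ sqrt(2π·74n) · (74n/e)^(74n). Hence
  (74n)! · e^(74n) / (74n)^(74n) ~ sqrt(2π·74n).
Dividing by n: sqrt(2π·74n) / n = sqrt(2π·74) · n^((1−2)/2), so the expression behaves like sqrt(2π·74) · n^((1−2)/2) → 0.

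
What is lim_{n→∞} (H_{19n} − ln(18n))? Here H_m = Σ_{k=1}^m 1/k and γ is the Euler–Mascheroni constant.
lim = ln(19/18) + γ

By Euler-Maclaurin, H_m = ln m + γ + O(1/m). So
  H_{19n} − ln(18n) = ln(19n) + γ − ln(18n) + O(1/n)
                       = ln(19/18) + γ + O(1/n).
Hence the limit is ln(19/18) + γ.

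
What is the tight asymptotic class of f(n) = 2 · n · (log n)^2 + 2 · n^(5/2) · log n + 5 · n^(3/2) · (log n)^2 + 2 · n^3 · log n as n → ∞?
f(n) ∈ Θ(n^3 · log n)

Compare the terms by growth order. For large n, n^a · (log n)^b dominates n^a' · (log n)^b' iff a > a', or (a = a' and b > b'). Ranking the 4 terms shows the dominant one is 2 · n^3 · log n. Hence f(n) ∈ Θ(n^3 · log n).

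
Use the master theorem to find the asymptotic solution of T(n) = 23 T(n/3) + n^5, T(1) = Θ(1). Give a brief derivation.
T(n) = Θ(n^5)

log_3 23 ≈ 2.854. f(n) = n^5 dominates n^(log_3 23) since 5 > 2.854, and the regularity condition a·f(n/b) = 23·(n/3)^5 = (23/243)·n^5 ≤ c·f(n) holds with c = 23/243 ≈ 0.0947 < 1. So this is Case 3: T(n) = Θ(f(n)) = Θ(n^5).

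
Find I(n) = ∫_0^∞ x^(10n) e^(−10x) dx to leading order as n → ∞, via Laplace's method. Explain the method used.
I(n) ~ (sqrt(2π·10n) / 10) · (10n/(10e))^(10n)

Write the integrand as exp(10n ln x − 10x) and set f(x) = 10n ln x − 10x. Then f'(x) = 10n/x − 10 = 0 at x* = 10n/10, and f''(x*) = −10n/x*^2 = −10^2/(10n). Laplace's method (interior maximum) gives
  I(n) ~ e^(f(x*)) · sqrt(2π / |f''(x*)|)
        = exp(10n ln(10n/10) − 10n) · sqrt(2π · 10n / 10^2)
        = (10n/10)^(10n) e^(−10n) · sqrt(2π·10n) / 10
        = (sqrt(2π·10n) / 10) · (10n/(10e))^(10n).
This matches Γ(10n+1)/10^(10n+1) with Stirling applied to Γ.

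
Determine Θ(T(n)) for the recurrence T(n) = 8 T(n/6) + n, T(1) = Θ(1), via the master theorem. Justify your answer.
T(n) = Θ(n^(log_6 8))

Master theorem: compare f(n) = n to n^(log_6 8) where log_6 8 ≈ 1.161. Since 1 < log_6 8, we have f(n) = O(n^(log_6 8 − ε)) for some ε > 0 — Case 1. Hence T(n) = Θ(n^(log_6 8)).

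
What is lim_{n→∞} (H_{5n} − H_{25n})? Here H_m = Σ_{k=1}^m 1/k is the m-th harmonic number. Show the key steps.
lim = ln(5/25) = −ln 5

Euler-Maclaurin gives H_m = ln m + γ + 1/(2m) + O(1/m^2). The γ and O(1/m) terms cancel in the difference:
  H_{5n} − H_{25n} = ln(5n) − ln(25n) + O(1/n) = ln(5/25) + O(1/n).
Hence the limit is ln(5/25) = −ln 5.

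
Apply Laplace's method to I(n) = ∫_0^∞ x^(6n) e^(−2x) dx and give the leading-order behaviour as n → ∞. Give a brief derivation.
I(n) ~ (sqrt(2π·6n) / 2) · (6n/(2e))^(6n)

Write the integrand as exp(6n ln x − 2x) and set f(x) = 6n ln x − 2x. Then f'(x) = 6n/x − 2 = 0 at x* = 6n/2, and f''(x*) = −6n/x*^2 = −2^2/(6n). Laplace's method (interior maximum) gives
  I(n) ~ e^(f(x*)) · sqrt(2π / |f''(x*)|)
        = exp(6n ln(6n/2) − 6n) · sqrt(2π · 6n / 2^2)
        = (6n/2)^(6n) e^(−6n) · sqrt(2π·6n) / 2
        = (sqrt(2π·6n) / 2) · (6n/(2e))^(6n).
This matches Γ(6n+1)/2^(6n+1) with Stirling applied to Γ.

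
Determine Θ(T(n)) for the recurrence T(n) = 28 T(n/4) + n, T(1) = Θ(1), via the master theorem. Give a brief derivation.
T(n) = Θ(n^(log_4 28))

Master theorem: compare f(n) = n to n^(log_4 28) where log_4 28 ≈ 2.404. Since 1 < log_4 28, we have f(n) = O(n^(log_4 28 − ε)) for some ε > 0 — Case 1. Hence T(n) = Θ(n^(log_4 28)).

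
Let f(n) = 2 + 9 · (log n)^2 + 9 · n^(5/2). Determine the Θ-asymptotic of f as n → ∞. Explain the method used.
f(n) ∈ Θ(n^(5/2))

Compare the terms by growth order. For large n, n^a · (log n)^b dominates n^a' · (log n)^b' iff a > a', or (a = a' and b > b'). Ranking the 3 terms shows the dominant one is 9 · n^(5/2). Hence f(n) ∈ Θ(n^(5/2)).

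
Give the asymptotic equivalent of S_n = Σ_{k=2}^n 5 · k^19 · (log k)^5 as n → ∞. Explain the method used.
S_n ~ n^20 · (log n)^5 / 4

By integral comparison, S_n = ∫_1^n 5 · x^19 · (log x)^5 dx + O(n^19 · (log n)^5). For the integral, the leading term of ∫_1^n x^19 (log x)^5 dx is n^20/20 · (log n)^5 (by repeated integration by parts; each step lowers the log-exponent and produces a relatively O(1/log n) correction). Hence S_n ~ n^20 · (log n)^5 / 4.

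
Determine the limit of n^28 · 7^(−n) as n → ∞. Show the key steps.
lim = 0

Exponentials with base > 1 dominate every fixed polynomial: for any fixed c, n^c / 7^n → 0 as n → ∞ (e.g. by the ratio test, or by writing 7^n = e^(n ln 7) and noting e^(n ln 7) / n^c → ∞). Hence n^28 · 7^(−n) = n^28 / 7^n → 0.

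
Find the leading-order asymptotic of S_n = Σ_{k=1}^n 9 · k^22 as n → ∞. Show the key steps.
S_n ~ 9 · n^23 / 23

By integral comparison (Euler-Maclaurin), Σ_{k=1}^n 9 · k^22 = 9 · ∫_0^n x^22 dx + O(n^22) = 9 · n^23/23 + O(n^22). (Equivalently, Faulhaber's formula gives the same leading term.)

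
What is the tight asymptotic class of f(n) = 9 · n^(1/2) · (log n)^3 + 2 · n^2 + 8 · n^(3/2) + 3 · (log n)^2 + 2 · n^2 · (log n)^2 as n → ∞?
f(n) ∈ Θ(n^2 · (log n)^2)

Compare the terms by growth order. For large n, n^a · (log n)^b dominates n^a' · (log n)^b' iff a > a', or (a = a' and b > b'). Ranking the 5 terms shows the dominant one is 2 · n^2 · (log n)^2. Hence f(n) ∈ Θ(n^2 · (log n)^2).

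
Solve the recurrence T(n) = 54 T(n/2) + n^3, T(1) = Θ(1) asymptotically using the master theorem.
T(n) = Θ(n^(log_2 54))

Master theorem: compare f(n) = n^3 to n^(log_2 54) where log_2 54 ≈ 5.755. Since 3 < log_2 54, we have f(n) = O(n^(log_2 54 − ε)) for some ε > 0 — Case 1. Hence T(n) = Θ(n^(log_2 54)).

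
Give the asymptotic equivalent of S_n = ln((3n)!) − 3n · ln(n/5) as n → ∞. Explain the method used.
S_n ~ 3n · (ln 15 − 1) + O(ln n)

Stirling: ln((3n)!) = 3n ln(3n) − 3n + O(ln n).
  S_n = 3n ln(3n) − 3n − 3n ln(n/5) + O(ln n)
      = 3n ln(3n) − 3n ln n + 3n ln 5 − 3n + O(ln n)
      = 3n ln 3 + 3n ln 5 − 3n + O(ln n)
      = 3n (ln 15 − 1) + O(ln n).
Numerically ln(15) − 1 ≈ 1.7081.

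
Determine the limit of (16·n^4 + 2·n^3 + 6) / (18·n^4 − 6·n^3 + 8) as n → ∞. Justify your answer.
lim = 16/18 = 8/9

For large n the leading n^4 terms dominate both numerator and denominator. Dividing top and bottom by n^4, every other term tends to 0, leaving 16/18 = 8/9.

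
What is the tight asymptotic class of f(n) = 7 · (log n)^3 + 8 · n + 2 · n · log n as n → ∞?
f(n) ∈ Θ(n · log n)

Compare the terms by growth order. For large n, n^a · (log n)^b dominates n^a' · (log n)^b' iff a > a', or (a = a' and b > b'). Ranking the 3 terms shows the dominant one is 2 · n · log n. Hence f(n) ∈ Θ(n · log n).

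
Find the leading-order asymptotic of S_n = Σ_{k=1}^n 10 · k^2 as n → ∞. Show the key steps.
S_n ~ 10 · n^3 / 3

By integral comparison (Euler-Maclaurin), Σ_{k=1}^n 10 · k^2 = 10 · ∫_0^n x^2 dx + O(n^2) = 10 · n^3/3 + O(n^2). (Equivalently, Faulhaber's formula gives the same leading term.)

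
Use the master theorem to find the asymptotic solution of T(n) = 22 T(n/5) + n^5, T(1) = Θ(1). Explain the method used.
T(n) = Θ(n^5)

log_5 22 ≈ 1.921. f(n) = n^5 dominates n^(log_5 22) since 5 > 1.921, and the regularity condition a·f(n/b) = 22·(n/5)^5 = (22/3125)·n^5 ≤ c·f(n) holds with c = 22/3125 ≈ 0.00704 < 1. So this is Case 3: T(n) = Θ(f(n)) = Θ(n^5).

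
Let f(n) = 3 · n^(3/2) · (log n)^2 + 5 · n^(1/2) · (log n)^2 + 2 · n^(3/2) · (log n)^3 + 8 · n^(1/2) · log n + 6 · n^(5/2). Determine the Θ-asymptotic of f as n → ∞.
f(n) ∈ Θ(n^(5/2))

Compare the terms by growth order. For large n, n^a · (log n)^b dominates n^a' · (log n)^b' iff a > a', or (a = a' and b > b'). Ranking the 5 terms shows the dominant one is 6 · n^(5/2). Hence f(n) ∈ Θ(n^(5/2)).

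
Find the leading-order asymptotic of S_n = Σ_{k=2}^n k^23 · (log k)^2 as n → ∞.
S_n ~ n^24 · (log n)^2 / 24

By integral comparison, S_n = ∫_1^n x^23 · (log x)^2 dx + O(n^23 · (log n)^2). For the integral, the leading term of ∫_1^n x^23 (log x)^2 dx is n^24/24 · (log n)^2 (by repeated integration by parts; each step lowers the log-exponent and produces a relatively O(1/log n) correction). Hence S_n ~ n^24 · (log n)^2 / 24.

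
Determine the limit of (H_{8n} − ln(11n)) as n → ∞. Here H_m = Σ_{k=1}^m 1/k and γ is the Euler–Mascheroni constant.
lim = ln(8/11) + γ

By Euler-Maclaurin, H_m = ln m + γ + O(1/m). So
  H_{8n} − ln(11n) = ln(8n) + γ − ln(11n) + O(1/n)
                       = ln(8/11) + γ + O(1/n).
Hence the limit is ln(8/11) + γ.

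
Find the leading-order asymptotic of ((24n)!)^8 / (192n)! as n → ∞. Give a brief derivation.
((24n)!)^8/(192n)! ~ ((2π·24n)^(7/2) / sqrt(8)) · 8^(−8·24n)  →  0

Write N = 24n. Stirling: N! ~ sqrt(2π N)(N/e)^N and (8N)! ~ sqrt(2π·8N)·(8N/e)^(8N).
  (N!)^8/(8N)! ~ (2π N)^(8/2) (N/e)^(8N) / [sqrt(2π·8N) (8N/e)^(8N)]
     = (2π N)^(8/2) / sqrt(2π·8N) · (N/(8N))^(8N)
     = (2π N)^((8−1)/2) / sqrt(8) · 8^(−8N).
Since 8^8 > 1, the factor 8^(−8N) decays exponentially, so the ratio → 0. Substituting N = 24n gives the stated form.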